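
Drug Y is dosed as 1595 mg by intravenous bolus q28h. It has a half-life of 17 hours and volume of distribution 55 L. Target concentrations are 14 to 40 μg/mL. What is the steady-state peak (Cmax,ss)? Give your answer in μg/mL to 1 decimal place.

k = ln2/t½ = ln2/17 ≈ 0.040773 h⁻¹; fraction remaining f = e^(−kτ) = e^(−0.040773×28) ≈ 0.3193.
At steady state, accumulation factor R = 1/(1 − e^(−kτ)) ≈ 1.4691.
Each bolus raises the concentration by D/Vd = 1595/55 ≈ 29.000 μg/mL.
Steady-state peak Cmax,ss = C₀·R ≈ 29.000 × 1.4691 ≈ 42.604 μg/mL.
Peak 42.6 μg/mL vs MTC 40 μg/mL: exceeds toxic threshold.

42.6 μg/mL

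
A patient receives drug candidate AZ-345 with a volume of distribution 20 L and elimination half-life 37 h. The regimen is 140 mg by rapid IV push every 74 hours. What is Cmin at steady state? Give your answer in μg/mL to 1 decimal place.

τ = 74 h = 2 half-lives, so f = (1/2)^2 = 0.25.
At steady state, R = 1/(1 − 0.25) = 4/3.
Single-dose peak C₀ = D/Vd = 140/20 = 7 μg/mL.
Steady-state peak Cmax,ss = C₀·R = 7 × 4/3 ≈ 9.333 μg/mL.
Steady-state trough Cmin,ss = Cmax,ss·f ≈ 9.333 × 0.25 ≈ 2.333 μg/mL.

2.3 μg/mL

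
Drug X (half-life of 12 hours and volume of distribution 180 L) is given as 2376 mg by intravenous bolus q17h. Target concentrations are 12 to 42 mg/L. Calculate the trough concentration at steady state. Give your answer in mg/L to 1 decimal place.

7.9 mg/L

τ/t½ = 17/12 ≈ 1.4167, so fraction remaining f = (1/2)^(17/12) ≈ 0.3746.
Each bolus raises the concentration by D/Vd = 2376/180 ≈ 13.200 mg/L.
Steady-state trough Cmin,ss = C₀·f/(1−f) ≈ 13.200 × 0.3746/0.6254 ≈ 7.906 mg/L.
Trough 7.9 mg/L vs MEC 12 mg/L: subtherapeutic.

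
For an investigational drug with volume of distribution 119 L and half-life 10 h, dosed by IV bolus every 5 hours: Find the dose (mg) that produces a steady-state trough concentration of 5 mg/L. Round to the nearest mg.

τ/t½ = 5/10 ≈ 0.5, so f = (1/2)^(5/10) ≈ 0.707107.
Cmin,ss = (D/Vd)·f/(1−f), so D = Cmin,ss·Vd·(1−f)/f.
D = 5 × 119 × (1−f)/f ≈ 5 × 119 × 0.41421 ≈ 246.45 mg.

246 mg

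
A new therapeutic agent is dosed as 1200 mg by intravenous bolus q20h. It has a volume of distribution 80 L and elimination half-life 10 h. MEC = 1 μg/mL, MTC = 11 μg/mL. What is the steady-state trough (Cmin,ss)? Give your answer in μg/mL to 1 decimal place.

The dosing interval is 2 half-lives, so f = 2^(−2) = 0.25.
At steady state, R = 1/(1 − 0.25) = 4/3.
Single-dose peak C₀ = D/Vd = 1200/80 = 15 μg/mL.
Steady-state peak Cmax,ss = C₀·R = 15 × 4/3 ≈ 20.000 μg/mL.
Steady-state trough Cmin,ss = Cmax,ss·f ≈ 20.000 × 0.25 ≈ 5.000 μg/mL.
Trough 5.0 μg/mL vs MEC 1 μg/mL: adequate.

5.0 μg/mL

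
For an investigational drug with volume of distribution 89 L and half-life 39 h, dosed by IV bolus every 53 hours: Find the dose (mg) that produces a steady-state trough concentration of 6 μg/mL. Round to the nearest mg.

τ/t½ = 53/39 ≈ 1.359, so f = (1/2)^(53/39) ≈ 0.389859.
Cmin,ss = (D/Vd)·f/(1−f), so D = Cmin,ss·Vd·(1−f)/f.
D = 6 × 89 × (1−f)/f ≈ 6 × 89 × 1.56503 ≈ 835.73 mg.

836 mg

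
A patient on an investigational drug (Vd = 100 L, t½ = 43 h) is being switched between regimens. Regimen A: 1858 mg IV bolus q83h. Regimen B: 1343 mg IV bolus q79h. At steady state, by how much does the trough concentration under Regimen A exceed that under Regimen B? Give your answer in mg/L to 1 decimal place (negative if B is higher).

Regimen A: f = (1/2)^(83/43) ≈ 0.2624; Cmin,ss = (1858/100)·f/(1−f) ≈ 6.610 mg/L.
Regimen B: f = (1/2)^(79/43) ≈ 0.2799; Cmin,ss = (1343/100)·f/(1−f) ≈ 5.220 mg/L.
Difference ≈ 6.610 − 5.220 ≈ 1.390 mg/L.

1.4 mg/L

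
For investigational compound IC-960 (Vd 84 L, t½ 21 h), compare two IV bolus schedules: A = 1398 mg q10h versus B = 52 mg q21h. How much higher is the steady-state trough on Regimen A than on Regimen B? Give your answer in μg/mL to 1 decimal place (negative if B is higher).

Regimen A: f = (1/2)^(10/21) ≈ 0.7189; Cmin,ss = (1398/84)·f/(1−f) ≈ 42.563 μg/mL.
Regimen B: f = (1/2)^(21/21) ≈ 0.5000; Cmin,ss = (52/84)·f/(1−f) ≈ 0.619 μg/mL.
Difference ≈ 42.563 − 0.619 ≈ 41.944 μg/mL.

41.9 μg/mL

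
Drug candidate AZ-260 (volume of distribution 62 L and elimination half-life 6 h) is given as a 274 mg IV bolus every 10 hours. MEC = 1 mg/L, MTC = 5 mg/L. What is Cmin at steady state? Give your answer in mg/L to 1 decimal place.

τ/t½ = 10/6 ≈ 1.6667, so fraction remaining f = (1/2)^(10/6) ≈ 0.3150.
At steady state, accumulation factor R = 1/(1 − e^(−kτ)) ≈ 1.4599.
Each bolus raises the concentration by D/Vd = 274/62 ≈ 4.419 mg/L.
Steady-state peak Cmax,ss = C₀·R ≈ 4.419 × 1.4599 ≈ 6.451 mg/L.
Steady-state trough Cmin,ss = Cmax,ss·f ≈ 6.451 × 0.3150 ≈ 2.032 mg/L.
Trough 2.0 mg/L vs MEC 1 mg/L: adequate.

2.0 mg/L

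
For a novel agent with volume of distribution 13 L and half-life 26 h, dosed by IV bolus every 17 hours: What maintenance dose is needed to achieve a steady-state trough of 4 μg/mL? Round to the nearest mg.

30 mg

τ/t½ = 17/26 ≈ 0.65385, so f = (1/2)^(17/26) ≈ 0.635584.
Cmin,ss = (D/Vd)·f/(1−f), so D = Cmin,ss·Vd·(1−f)/f.
D = 4 × 13 × (1−f)/f ≈ 4 × 13 × 0.57336 ≈ 29.81 mg.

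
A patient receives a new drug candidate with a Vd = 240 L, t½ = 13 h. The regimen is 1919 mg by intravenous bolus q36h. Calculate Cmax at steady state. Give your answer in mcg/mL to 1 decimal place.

Over one 36-h interval, 36/13 ≈ 2.7692 half-lives elapse, leaving f ≈ 0.1467 of each dose.
Accumulation ratio R = 1/(1 − f) ≈ 1/0.8533 ≈ 1.1719.
Single-dose peak C₀ = D/Vd = 1919/240 ≈ 7.996 mcg/mL.
Cmax,ss = C₀/(1 − f) ≈ 7.996/0.8533 ≈ 9.371 mcg/mL.

9.4 mcg/mL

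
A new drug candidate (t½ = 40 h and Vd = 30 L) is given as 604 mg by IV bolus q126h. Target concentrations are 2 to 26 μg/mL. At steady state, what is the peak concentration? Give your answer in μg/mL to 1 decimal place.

22.7 μg/mL

Over one 126-h interval, 126/40 ≈ 3.15 half-lives elapse, leaving f ≈ 0.1127 of each dose.
At steady state, accumulation factor R = 1/(1 − e^(−kτ)) ≈ 1.1270.
Each bolus raises the concentration by D/Vd = 604/30 ≈ 20.133 μg/mL.
Steady-state peak Cmax,ss = C₀·R ≈ 20.133 × 1.1270 ≈ 22.690 μg/mL.
Peak 22.7 μg/mL vs MTC 26 μg/mL: below toxic threshold.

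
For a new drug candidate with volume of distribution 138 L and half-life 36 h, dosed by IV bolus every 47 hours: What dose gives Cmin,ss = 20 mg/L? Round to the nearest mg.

4062 mg

τ/t½ = 47/36 ≈ 1.3056, so f = (1/2)^(47/36) ≈ 0.404565.
Cmin,ss = (D/Vd)·f/(1−f), so D = Cmin,ss·Vd·(1−f)/f.
D = 20 × 138 × (1−f)/f ≈ 20 × 138 × 1.47179 ≈ 4062.14 mg.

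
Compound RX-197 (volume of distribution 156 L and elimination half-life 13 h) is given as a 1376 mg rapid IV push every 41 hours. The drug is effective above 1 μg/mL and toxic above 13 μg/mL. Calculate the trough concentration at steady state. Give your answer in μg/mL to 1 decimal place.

τ/t½ = 41/13 ≈ 3.1538, so fraction remaining f = (1/2)^(41/13) ≈ 0.1124.
Accumulation ratio R = 1/(1 − f) ≈ 1/0.8876 ≈ 1.1266.
Each bolus raises the concentration by D/Vd = 1376/156 ≈ 8.821 μg/mL.
Cmax,ss = C₀/(1 − f) ≈ 8.821/0.8876 ≈ 9.938 μg/mL.
One interval later, Cmin,ss = Cmax,ss·e^(−kτ) ≈ 9.938 × 0.1124 ≈ 1.117 μg/mL.
Trough 1.1 μg/mL vs MEC 1 μg/mL: adequate.

1.1 μg/mL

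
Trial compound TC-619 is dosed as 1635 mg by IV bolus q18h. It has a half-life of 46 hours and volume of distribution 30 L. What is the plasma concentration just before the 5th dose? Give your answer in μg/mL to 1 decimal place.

f = (1/2)^(τ/t½) = (1/2)^(18/46) ≈ 0.7624.
C₀ = D/Vd = 1635/30 ≈ 54.500 μg/mL.
Before the 5th dose, 4 doses have been given. Superposition: Cmin = C₀·(f + f² + … + f^4).
≈ 54.500 × (0.7624 + 0.5813 + 0.4431 + 0.3379) ≈ 54.500 × 2.1247 ≈ 115.796 μg/mL.

115.8 μg/mL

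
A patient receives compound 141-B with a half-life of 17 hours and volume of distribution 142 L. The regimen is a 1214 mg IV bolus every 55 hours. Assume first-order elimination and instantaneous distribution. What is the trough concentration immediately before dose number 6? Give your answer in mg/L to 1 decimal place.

1.0 mg/L

f = (1/2)^(τ/t½) = (1/2)^(55/17) ≈ 0.1062.
C₀ = D/Vd = 1214/142 ≈ 8.549 mg/L.
Before the 6th dose, 5 doses have been given. Superposition: Cmin = C₀·(f + f² + … + f^5).
≈ 8.549 × (0.1062 + 0.0113 + 0.0012 + 0.0001 + 0.0000) ≈ 8.549 × 0.1188 ≈ 1.016 mg/L.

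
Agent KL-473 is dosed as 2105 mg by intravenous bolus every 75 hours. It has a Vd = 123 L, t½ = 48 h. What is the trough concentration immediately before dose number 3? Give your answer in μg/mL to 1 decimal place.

f = (1/2)^(τ/t½) = (1/2)^(75/48) ≈ 0.3386.
C₀ = D/Vd = 2105/123 ≈ 17.114 μg/mL.
Before the 3rd dose, 2 doses have been given. Superposition: Cmin = C₀·(f + f²).
≈ 17.114 × (0.3386 + 0.1146) ≈ 17.114 × 0.4532 ≈ 7.756 μg/mL.

7.8 μg/mL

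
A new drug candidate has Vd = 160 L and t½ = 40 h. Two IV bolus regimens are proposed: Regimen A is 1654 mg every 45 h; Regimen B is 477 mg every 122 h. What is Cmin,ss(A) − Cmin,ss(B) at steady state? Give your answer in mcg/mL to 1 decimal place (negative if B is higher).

Regimen A: f = (1/2)^(45/40) ≈ 0.4585; Cmin,ss = (1654/160)·f/(1−f) ≈ 8.753 mcg/mL.
Regimen B: f = (1/2)^(122/40) ≈ 0.1207; Cmin,ss = (477/160)·f/(1−f) ≈ 0.409 mcg/mL.
Difference ≈ 8.753 − 0.409 ≈ 8.344 mcg/mL.

8.3 mcg/mL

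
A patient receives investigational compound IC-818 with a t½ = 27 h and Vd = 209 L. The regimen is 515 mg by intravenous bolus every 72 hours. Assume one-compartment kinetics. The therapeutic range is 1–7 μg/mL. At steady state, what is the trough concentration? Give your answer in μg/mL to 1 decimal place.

τ/t½ = 72/27 ≈ 2.6667, so fraction remaining f = (1/2)^(72/27) ≈ 0.1575.
Accumulation ratio R = 1/(1 − f) ≈ 1/0.8425 ≈ 1.1869.
Each bolus raises the concentration by D/Vd = 515/209 ≈ 2.464 μg/mL.
Steady-state peak Cmax,ss = C₀·R ≈ 2.464 × 1.1869 ≈ 2.925 μg/mL.
Steady-state trough Cmin,ss = Cmax,ss·f ≈ 2.925 × 0.1575 ≈ 0.461 μg/mL.
Trough 0.5 μg/mL vs MEC 1 μg/mL: subtherapeutic.

0.5 μg/mL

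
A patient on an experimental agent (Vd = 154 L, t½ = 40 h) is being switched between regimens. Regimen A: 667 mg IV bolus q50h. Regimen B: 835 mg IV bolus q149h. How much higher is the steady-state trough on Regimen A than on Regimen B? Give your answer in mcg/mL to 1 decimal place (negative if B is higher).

2.7 mcg/mL

Regimen A: f = (1/2)^(50/40) ≈ 0.4204; Cmin,ss = (667/154)·f/(1−f) ≈ 3.142 mcg/mL.
Regimen B: f = (1/2)^(149/40) ≈ 0.0756; Cmin,ss = (835/154)·f/(1−f) ≈ 0.443 mcg/mL.
Difference ≈ 3.142 − 0.443 ≈ 2.699 mcg/mL.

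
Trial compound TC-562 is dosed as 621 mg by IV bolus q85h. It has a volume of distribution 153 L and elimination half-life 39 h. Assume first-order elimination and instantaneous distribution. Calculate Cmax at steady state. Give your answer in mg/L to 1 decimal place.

5.2 mg/L

τ/t½ = 85/39 ≈ 2.1795, so fraction remaining f = (1/2)^(85/39) ≈ 0.2208.
Accumulation ratio R = 1/(1 − f) ≈ 1/0.7792 ≈ 1.2834.
Single-dose peak C₀ = D/Vd = 621/153 ≈ 4.059 mg/L.
Cmax,ss = C₀/(1 − f) ≈ 4.059/0.7792 ≈ 5.209 mg/L.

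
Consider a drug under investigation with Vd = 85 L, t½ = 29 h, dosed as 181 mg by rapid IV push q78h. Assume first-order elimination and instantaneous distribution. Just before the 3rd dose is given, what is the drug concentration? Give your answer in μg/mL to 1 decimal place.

0.4 μg/mL

f = (1/2)^(τ/t½) = (1/2)^(78/29) ≈ 0.1550.
C₀ = D/Vd = 181/85 ≈ 2.129 μg/mL.
Before the 3rd dose, 2 doses have been given. Superposition: Cmin = C₀·(f + f²).
≈ 2.129 × (0.1550 + 0.0240) ≈ 2.129 × 0.1790 ≈ 0.381 μg/mL.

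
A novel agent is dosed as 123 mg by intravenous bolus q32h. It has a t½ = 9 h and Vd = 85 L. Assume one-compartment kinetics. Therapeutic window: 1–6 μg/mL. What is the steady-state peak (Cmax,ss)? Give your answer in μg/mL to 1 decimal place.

τ/t½ = 32/9 ≈ 3.5556, so fraction remaining f = (1/2)^(32/9) ≈ 0.0850.
At steady state, accumulation factor R = 1/(1 − e^(−kτ)) ≈ 1.0929.
Single-dose peak C₀ = D/Vd = 123/85 ≈ 1.447 μg/mL.
Steady-state peak Cmax,ss = C₀·R ≈ 1.447 × 1.0929 ≈ 1.581 μg/mL.
Peak 1.6 μg/mL vs MTC 6 μg/mL: below toxic threshold.

1.6 μg/mL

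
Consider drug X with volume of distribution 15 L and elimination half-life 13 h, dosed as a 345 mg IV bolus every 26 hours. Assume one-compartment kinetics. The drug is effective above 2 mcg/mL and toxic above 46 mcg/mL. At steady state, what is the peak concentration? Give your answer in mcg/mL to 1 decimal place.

30.7 mcg/mL

The dosing interval is 2 half-lives, so f = 2^(−2) = 0.25.
Accumulation ratio R = 1/(1 − f) = 1/0.75 = 4/3.
Single-dose peak C₀ = D/Vd = 345/15 = 23 mcg/mL.
Steady-state peak Cmax,ss = C₀·R = 23 × 4/3 ≈ 30.667 mcg/mL.
Peak 30.7 mcg/mL vs MTC 46 mcg/mL: below toxic threshold.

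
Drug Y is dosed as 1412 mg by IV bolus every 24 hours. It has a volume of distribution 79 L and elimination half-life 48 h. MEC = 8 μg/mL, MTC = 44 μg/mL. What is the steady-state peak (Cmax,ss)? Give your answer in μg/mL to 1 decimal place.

Over one 24-h interval, 24/48 ≈ 0.5 half-lives elapse, leaving f ≈ 0.7071 of each dose.
At steady state, accumulation factor R = 1/(1 − e^(−kτ)) ≈ 3.4141.
Single-dose peak C₀ = D/Vd = 1412/79 ≈ 17.873 μg/mL.
Steady-state peak Cmax,ss = C₀·R ≈ 17.873 × 3.4141 ≈ 61.020 μg/mL.
Peak 61.0 μg/mL vs MTC 44 μg/mL: exceeds toxic threshold.

61.0 μg/mL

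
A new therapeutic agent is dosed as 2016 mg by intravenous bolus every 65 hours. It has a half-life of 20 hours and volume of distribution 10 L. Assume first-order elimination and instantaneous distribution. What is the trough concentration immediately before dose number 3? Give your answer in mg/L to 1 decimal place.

23.4 mg/L

f = (1/2)^(τ/t½) = (1/2)^(65/20) ≈ 0.1051.
C₀ = D/Vd = 2016/10 ≈ 201.600 mg/L.
Before the 3rd dose, 2 doses have been given. Superposition: Cmin = C₀·(f + f²).
≈ 201.600 × (0.1051 + 0.0110) ≈ 201.600 × 0.1161 ≈ 23.406 mg/L.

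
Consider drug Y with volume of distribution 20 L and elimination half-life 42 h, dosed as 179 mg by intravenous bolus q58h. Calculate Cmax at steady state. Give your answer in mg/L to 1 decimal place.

k = ln2/t½ = ln2/42 ≈ 0.016504 h⁻¹; fraction remaining f = e^(−kτ) = e^(−0.016504×58) ≈ 0.3840.
Accumulation ratio R = 1/(1 − f) ≈ 1/0.6160 ≈ 1.6234.
Each bolus raises the concentration by D/Vd = 179/20 ≈ 8.950 mg/L.
Steady-state peak Cmax,ss = C₀·R ≈ 8.950 × 1.6234 ≈ 14.529 mg/L.

14.5 mg/L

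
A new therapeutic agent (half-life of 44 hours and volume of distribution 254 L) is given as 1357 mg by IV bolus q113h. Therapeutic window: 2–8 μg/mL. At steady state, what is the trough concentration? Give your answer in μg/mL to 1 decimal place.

1.1 μg/mL

Over one 113-h interval, 113/44 ≈ 2.5682 half-lives elapse, leaving f ≈ 0.1686 of each dose.
Accumulation ratio R = 1/(1 − f) ≈ 1/0.8314 ≈ 1.2028.
Single-dose peak C₀ = D/Vd = 1357/254 ≈ 5.343 μg/mL.
Cmax,ss = C₀/(1 − f) ≈ 5.343/0.8314 ≈ 6.427 μg/mL.
One interval later, Cmin,ss = Cmax,ss·e^(−kτ) ≈ 6.427 × 0.1686 ≈ 1.084 μg/mL.
Trough 1.1 μg/mL vs MEC 2 μg/mL: subtherapeutic.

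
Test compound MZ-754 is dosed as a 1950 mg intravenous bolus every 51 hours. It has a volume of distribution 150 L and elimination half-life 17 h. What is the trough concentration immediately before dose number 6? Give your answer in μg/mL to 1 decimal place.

f = (1/2)^(τ/t½) = (1/2)^(51/17) ≈ 0.1250.
C₀ = D/Vd = 1950/150 ≈ 13.000 μg/mL.
Before the 6th dose, 5 doses have been given. Superposition: Cmin = C₀·(f + f² + … + f^5).
≈ 13.000 × (0.1250 + 0.0156 + 0.0020 + 0.0002 + 0.0000) ≈ 13.000 × 0.1428 ≈ 1.856 μg/mL.

1.9 μg/mL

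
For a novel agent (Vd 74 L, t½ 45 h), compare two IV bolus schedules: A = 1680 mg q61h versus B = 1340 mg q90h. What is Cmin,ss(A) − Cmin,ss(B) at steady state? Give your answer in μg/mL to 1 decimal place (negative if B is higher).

Regimen A: f = (1/2)^(61/45) ≈ 0.3908; Cmin,ss = (1680/74)·f/(1−f) ≈ 14.564 μg/mL.
Regimen B: f = (1/2)^(90/45) ≈ 0.2500; Cmin,ss = (1340/74)·f/(1−f) ≈ 6.036 μg/mL.
Difference ≈ 14.564 − 6.036 ≈ 8.528 μg/mL.

8.5 μg/mL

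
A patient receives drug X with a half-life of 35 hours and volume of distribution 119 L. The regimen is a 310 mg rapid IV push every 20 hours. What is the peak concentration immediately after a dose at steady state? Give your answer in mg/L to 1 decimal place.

8.0 mg/L

Over one 20-h interval, 20/35 ≈ 0.57143 half-lives elapse, leaving f ≈ 0.6730 of each dose.
At steady state, accumulation factor R = 1/(1 − e^(−kτ)) ≈ 3.0581.
Each bolus raises the concentration by D/Vd = 310/119 ≈ 2.605 mg/L.
Steady-state peak Cmax,ss = C₀·R ≈ 2.605 × 3.0581 ≈ 7.966 mg/L.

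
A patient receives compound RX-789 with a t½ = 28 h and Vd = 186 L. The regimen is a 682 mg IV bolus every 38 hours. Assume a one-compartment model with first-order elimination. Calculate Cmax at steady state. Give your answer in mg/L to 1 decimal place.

6.0 mg/L

k = ln2/t½ = ln2/28 ≈ 0.024755 h⁻¹; fraction remaining f = e^(−kτ) = e^(−0.024755×38) ≈ 0.3904.
Accumulation ratio R = 1/(1 − f) ≈ 1/0.6096 ≈ 1.6404.
Single-dose peak C₀ = D/Vd = 682/186 ≈ 3.667 mg/L.
Steady-state peak Cmax,ss = C₀·R ≈ 3.667 × 1.6404 ≈ 6.015 mg/L.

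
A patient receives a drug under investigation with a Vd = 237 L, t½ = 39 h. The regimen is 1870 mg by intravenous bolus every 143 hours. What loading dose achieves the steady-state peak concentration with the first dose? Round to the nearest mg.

2030 mg

f = (1/2)^(143/39) ≈ 0.078745; accumulation ratio R = 1/(1−f) ≈ 1.08548.
Loading dose to hit Cmax,ss on first dose: D_load = D_maint·R ≈ 1870 × 1.08548 ≈ 2029.85 mg.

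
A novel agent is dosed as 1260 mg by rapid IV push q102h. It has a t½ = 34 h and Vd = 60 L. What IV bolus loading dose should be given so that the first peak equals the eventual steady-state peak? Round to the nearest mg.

1440 mg

f = (1/2)^(102/34) ≈ 0.125000; accumulation ratio R = 1/(1−f) ≈ 1.14286.
Loading dose to hit Cmax,ss on first dose: D_load = D_maint·R ≈ 1260 × 1.14286 ≈ 1440.00 mg.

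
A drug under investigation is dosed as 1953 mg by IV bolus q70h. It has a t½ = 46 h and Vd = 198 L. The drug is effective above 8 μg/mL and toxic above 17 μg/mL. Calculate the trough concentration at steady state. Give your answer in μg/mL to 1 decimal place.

5.3 μg/mL

Over one 70-h interval, 70/46 ≈ 1.5217 half-lives elapse, leaving f ≈ 0.3483 of each dose.
Accumulation ratio R = 1/(1 − f) ≈ 1/0.6517 ≈ 1.5344.
Each bolus raises the concentration by D/Vd = 1953/198 ≈ 9.864 μg/mL.
Steady-state peak Cmax,ss = C₀·R ≈ 9.864 × 1.5344 ≈ 15.135 μg/mL.
Steady-state trough Cmin,ss = Cmax,ss·f ≈ 15.135 × 0.3483 ≈ 5.272 μg/mL.
Trough 5.3 μg/mL vs MEC 8 μg/mL: subtherapeutic.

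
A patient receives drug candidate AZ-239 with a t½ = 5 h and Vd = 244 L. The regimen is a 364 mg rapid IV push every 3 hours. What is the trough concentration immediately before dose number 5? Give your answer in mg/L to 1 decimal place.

f = (1/2)^(τ/t½) = (1/2)^(3/5) ≈ 0.6598.
C₀ = D/Vd = 364/244 ≈ 1.492 mg/L.
Before the 5th dose, 4 doses have been given. Superposition: Cmin = C₀·(f + f² + … + f^4).
≈ 1.492 × (0.6598 + 0.4353 + 0.2872 + 0.1895) ≈ 1.492 × 1.5718 ≈ 2.345 mg/L.

2.3 mg/L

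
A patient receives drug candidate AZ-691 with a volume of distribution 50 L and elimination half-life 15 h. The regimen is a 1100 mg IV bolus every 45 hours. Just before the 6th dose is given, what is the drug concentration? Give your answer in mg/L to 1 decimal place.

f = (1/2)^(τ/t½) = (1/2)^(45/15) ≈ 0.1250.
C₀ = D/Vd = 1100/50 ≈ 22.000 mg/L.
Before the 6th dose, 5 doses have been given. Superposition: Cmin = C₀·(f + f² + … + f^5).
≈ 22.000 × (0.1250 + 0.0156 + 0.0020 + 0.0002 + 0.0000) ≈ 22.000 × 0.1428 ≈ 3.142 mg/L.

3.1 mg/L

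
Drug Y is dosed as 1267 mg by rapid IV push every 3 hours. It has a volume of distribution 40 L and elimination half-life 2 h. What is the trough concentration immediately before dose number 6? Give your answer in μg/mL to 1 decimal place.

f = (1/2)^(τ/t½) = (1/2)^(3/2) ≈ 0.3536.
C₀ = D/Vd = 1267/40 ≈ 31.675 μg/mL.
Before the 6th dose, 5 doses have been given. Superposition: Cmin = C₀·(f + f² + … + f^5).
≈ 31.675 × (0.3536 + 0.1250 + 0.0442 + 0.0156 + 0.0055) ≈ 31.675 × 0.5439 ≈ 17.228 μg/mL.

17.2 μg/mL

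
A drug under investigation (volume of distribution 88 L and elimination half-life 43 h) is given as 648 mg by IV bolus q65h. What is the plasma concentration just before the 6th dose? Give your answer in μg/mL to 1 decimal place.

f = (1/2)^(τ/t½) = (1/2)^(65/43) ≈ 0.3507.
C₀ = D/Vd = 648/88 ≈ 7.364 μg/mL.
Before the 6th dose, 5 doses have been given. Superposition: Cmin = C₀·(f + f² + … + f^5).
≈ 7.364 × (0.3507 + 0.1230 + 0.0431 + 0.0151 + 0.0053) ≈ 7.364 × 0.5372 ≈ 3.956 μg/mL.

4.0 μg/mL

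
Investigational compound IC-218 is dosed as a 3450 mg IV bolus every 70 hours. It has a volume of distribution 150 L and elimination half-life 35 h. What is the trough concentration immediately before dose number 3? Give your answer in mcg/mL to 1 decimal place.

f = (1/2)^(τ/t½) = (1/2)^(70/35) ≈ 0.2500.
C₀ = D/Vd = 3450/150 ≈ 23.000 mcg/mL.
Before the 3rd dose, 2 doses have been given. Superposition: Cmin = C₀·(f + f²).
≈ 23.000 × (0.2500 + 0.0625) ≈ 23.000 × 0.3125 ≈ 7.188 mcg/mL.

7.2 mcg/mL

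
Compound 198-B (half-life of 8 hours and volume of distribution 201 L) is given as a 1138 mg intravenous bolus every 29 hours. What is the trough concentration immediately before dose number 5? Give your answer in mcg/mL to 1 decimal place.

f = (1/2)^(τ/t½) = (1/2)^(29/8) ≈ 0.0811.
C₀ = D/Vd = 1138/201 ≈ 5.662 mcg/mL.
Before the 5th dose, 4 doses have been given. Superposition: Cmin = C₀·(f + f² + … + f^4).
≈ 5.662 × (0.0811 + 0.0066 + 0.0005 + 0.0000) ≈ 5.662 × 0.0882 ≈ 0.499 mcg/mL.

0.5 mcg/mL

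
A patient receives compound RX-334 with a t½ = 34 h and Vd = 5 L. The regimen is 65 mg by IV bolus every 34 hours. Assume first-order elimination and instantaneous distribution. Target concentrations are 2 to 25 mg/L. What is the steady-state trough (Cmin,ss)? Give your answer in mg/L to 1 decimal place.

The dosing interval is 1 half-life, so f = 2^(−1) = 0.5.
Accumulation ratio R = 1/(1 − f) = 1/0.5 = 2/1.
Single-dose peak C₀ = D/Vd = 65/5 = 13 mg/L.
Steady-state peak Cmax,ss = C₀·R = 13 × 2/1 ≈ 26.000 mg/L.
Steady-state trough Cmin,ss = Cmax,ss·f ≈ 26.000 × 0.5 ≈ 13.000 mg/L.
Trough 13.0 mg/L vs MEC 2 mg/L: adequate.

13.0 mg/L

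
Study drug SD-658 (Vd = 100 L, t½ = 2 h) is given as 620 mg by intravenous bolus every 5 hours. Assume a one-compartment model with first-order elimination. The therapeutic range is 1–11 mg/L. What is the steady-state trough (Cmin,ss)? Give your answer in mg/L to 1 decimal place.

τ/t½ = 5/2 ≈ 2.5, so fraction remaining f = (1/2)^(5/2) ≈ 0.1768.
At steady state, accumulation factor R = 1/(1 − e^(−kτ)) ≈ 1.2148.
Single-dose peak C₀ = D/Vd = 620/100 ≈ 6.200 mg/L.
Steady-state peak Cmax,ss = C₀·R ≈ 6.200 × 1.2148 ≈ 7.532 mg/L.
One interval later, Cmin,ss = Cmax,ss·e^(−kτ) ≈ 7.532 × 0.1768 ≈ 1.332 mg/L.
Trough 1.3 mg/L vs MEC 1 mg/L: adequate.

1.3 mg/L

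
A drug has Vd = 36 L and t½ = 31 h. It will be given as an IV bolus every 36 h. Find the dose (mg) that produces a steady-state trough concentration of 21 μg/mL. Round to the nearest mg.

935 mg

τ/t½ = 36/31 ≈ 1.1613, so f = (1/2)^(36/31) ≈ 0.447112.
Cmin,ss = (D/Vd)·f/(1−f), so D = Cmin,ss·Vd·(1−f)/f.
D = 21 × 36 × (1−f)/f ≈ 21 × 36 × 1.23658 ≈ 934.85 mg.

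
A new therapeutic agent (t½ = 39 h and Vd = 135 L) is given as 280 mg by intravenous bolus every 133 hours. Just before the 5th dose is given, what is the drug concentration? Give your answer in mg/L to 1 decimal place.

f = (1/2)^(τ/t½) = (1/2)^(133/39) ≈ 0.0941.
C₀ = D/Vd = 280/135 ≈ 2.074 mg/L.
Before the 5th dose, 4 doses have been given. Superposition: Cmin = C₀·(f + f² + … + f^4).
≈ 2.074 × (0.0941 + 0.0089 + 0.0008 + 0.0001) ≈ 2.074 × 0.1039 ≈ 0.215 mg/L.

0.2 mg/L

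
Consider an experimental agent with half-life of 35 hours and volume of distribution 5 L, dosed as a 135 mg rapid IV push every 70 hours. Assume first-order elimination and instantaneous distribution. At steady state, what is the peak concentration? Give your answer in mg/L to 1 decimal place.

τ = 70 h = 2 half-lives, so f = (1/2)^2 = 0.25.
At steady state, R = 1/(1 − 0.25) = 4/3.
Single-dose peak C₀ = D/Vd = 135/5 = 27 mg/L.
Steady-state peak Cmax,ss = C₀·R = 27 × 4/3 ≈ 36.000 mg/L.

36.0 mg/L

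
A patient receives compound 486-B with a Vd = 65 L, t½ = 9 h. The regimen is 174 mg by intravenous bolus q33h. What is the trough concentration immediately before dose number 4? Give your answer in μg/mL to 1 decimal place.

f = (1/2)^(τ/t½) = (1/2)^(33/9) ≈ 0.0787.
C₀ = D/Vd = 174/65 ≈ 2.677 μg/mL.
Before the 4th dose, 3 doses have been given. Superposition: Cmin = C₀·(f + f² + … + f^3).
≈ 2.677 × (0.0787 + 0.0062 + 0.0005) ≈ 2.677 × 0.0854 ≈ 0.229 μg/mL.

0.2 μg/mL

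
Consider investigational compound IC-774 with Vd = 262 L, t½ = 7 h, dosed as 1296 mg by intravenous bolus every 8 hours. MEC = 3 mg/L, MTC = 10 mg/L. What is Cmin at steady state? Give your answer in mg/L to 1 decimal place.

4.1 mg/L

Over one 8-h interval, 8/7 ≈ 1.1429 half-lives elapse, leaving f ≈ 0.4529 of each dose.
Accumulation ratio R = 1/(1 − f) ≈ 1/0.5471 ≈ 1.8278.
Single-dose peak C₀ = D/Vd = 1296/262 ≈ 4.947 mg/L.
Steady-state peak Cmax,ss = C₀·R ≈ 4.947 × 1.8278 ≈ 9.042 mg/L.
One interval later, Cmin,ss = Cmax,ss·e^(−kτ) ≈ 9.042 × 0.4529 ≈ 4.095 mg/L.
Trough 4.1 mg/L vs MEC 3 mg/L: adequate.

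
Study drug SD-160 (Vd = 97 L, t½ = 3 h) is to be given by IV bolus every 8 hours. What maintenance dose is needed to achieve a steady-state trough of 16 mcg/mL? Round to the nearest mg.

8303 mg

τ/t½ = 8/3 ≈ 2.6667, so f = (1/2)^(8/3) ≈ 0.157490.
Cmin,ss = (D/Vd)·f/(1−f), so D = Cmin,ss·Vd·(1−f)/f.
D = 16 × 97 × (1−f)/f ≈ 16 × 97 × 5.34961 ≈ 8302.59 mg.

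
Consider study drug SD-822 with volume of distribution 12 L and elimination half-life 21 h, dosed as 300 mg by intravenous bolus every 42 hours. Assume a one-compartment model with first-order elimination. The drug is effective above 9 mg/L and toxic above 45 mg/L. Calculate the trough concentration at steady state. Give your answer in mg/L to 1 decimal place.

8.3 mg/L

The dosing interval is 2 half-lives, so f = 2^(−2) = 0.25.
Accumulation ratio R = 1/(1 − f) = 1/0.75 = 4/3.
Single-dose peak C₀ = D/Vd = 300/12 = 25 mg/L.
Steady-state peak Cmax,ss = C₀·R = 25 × 4/3 ≈ 33.333 mg/L.
Steady-state trough Cmin,ss = Cmax,ss·f ≈ 33.333 × 0.25 ≈ 8.333 mg/L.
Trough 8.3 mg/L vs MEC 9 mg/L: subtherapeutic.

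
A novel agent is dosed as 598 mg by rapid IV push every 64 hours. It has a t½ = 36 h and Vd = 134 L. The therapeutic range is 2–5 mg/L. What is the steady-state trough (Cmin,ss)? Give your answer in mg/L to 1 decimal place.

1.8 mg/L

Over one 64-h interval, 64/36 ≈ 1.7778 half-lives elapse, leaving f ≈ 0.2916 of each dose.
At steady state, accumulation factor R = 1/(1 − e^(−kτ)) ≈ 1.4116.
Single-dose peak C₀ = D/Vd = 598/134 ≈ 4.463 mg/L.
Cmax,ss = C₀/(1 − f) ≈ 4.463/0.7084 ≈ 6.300 mg/L.
One interval later, Cmin,ss = Cmax,ss·e^(−kτ) ≈ 6.300 × 0.2916 ≈ 1.837 mg/L.
Trough 1.8 mg/L vs MEC 2 mg/L: subtherapeutic.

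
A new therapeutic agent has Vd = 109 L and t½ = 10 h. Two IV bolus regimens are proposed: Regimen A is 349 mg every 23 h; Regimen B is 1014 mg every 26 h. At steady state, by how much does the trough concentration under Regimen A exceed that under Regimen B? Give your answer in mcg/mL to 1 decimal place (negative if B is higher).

-1.0 mcg/mL

Regimen A: f = (1/2)^(23/10) ≈ 0.2031; Cmin,ss = (349/109)·f/(1−f) ≈ 0.816 mcg/mL.
Regimen B: f = (1/2)^(26/10) ≈ 0.1649; Cmin,ss = (1014/109)·f/(1−f) ≈ 1.837 mcg/mL.
Difference ≈ 0.816 − 1.837 ≈ -1.021 mcg/mL.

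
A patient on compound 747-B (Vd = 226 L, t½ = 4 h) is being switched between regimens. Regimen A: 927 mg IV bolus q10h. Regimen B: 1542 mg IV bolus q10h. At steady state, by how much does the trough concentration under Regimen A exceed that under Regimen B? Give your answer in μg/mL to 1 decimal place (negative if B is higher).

-0.6 μg/mL

Regimen A: f = (1/2)^(10/4) ≈ 0.1768; Cmin,ss = (927/226)·f/(1−f) ≈ 0.881 μg/mL.
Regimen B: f = (1/2)^(10/4) ≈ 0.1768; Cmin,ss = (1542/226)·f/(1−f) ≈ 1.465 μg/mL.
Difference ≈ 0.881 − 1.465 ≈ -0.584 μg/mL.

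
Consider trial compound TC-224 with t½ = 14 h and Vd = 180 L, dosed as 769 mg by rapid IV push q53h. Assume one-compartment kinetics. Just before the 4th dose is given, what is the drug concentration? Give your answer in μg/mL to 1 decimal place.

f = (1/2)^(τ/t½) = (1/2)^(53/14) ≈ 0.0725.
C₀ = D/Vd = 769/180 ≈ 4.272 μg/mL.
Before the 4th dose, 3 doses have been given. Superposition: Cmin = C₀·(f + f² + … + f^3).
≈ 4.272 × (0.0725 + 0.0053 + 0.0004) ≈ 4.272 × 0.0782 ≈ 0.334 μg/mL.

0.3 μg/mL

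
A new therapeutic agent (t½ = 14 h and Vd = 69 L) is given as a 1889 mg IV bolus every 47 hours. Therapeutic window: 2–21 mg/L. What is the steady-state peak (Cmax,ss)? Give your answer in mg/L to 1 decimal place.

k = ln2/t½ = ln2/14 ≈ 0.049511 h⁻¹; fraction remaining f = e^(−kτ) = e^(−0.049511×47) ≈ 0.0976.
At steady state, accumulation factor R = 1/(1 − e^(−kτ)) ≈ 1.1082.
Each bolus raises the concentration by D/Vd = 1889/69 ≈ 27.377 mg/L.
Steady-state peak Cmax,ss = C₀·R ≈ 27.377 × 1.1082 ≈ 30.339 mg/L.
Peak 30.3 mg/L vs MTC 21 mg/L: exceeds toxic threshold.

30.3 mg/L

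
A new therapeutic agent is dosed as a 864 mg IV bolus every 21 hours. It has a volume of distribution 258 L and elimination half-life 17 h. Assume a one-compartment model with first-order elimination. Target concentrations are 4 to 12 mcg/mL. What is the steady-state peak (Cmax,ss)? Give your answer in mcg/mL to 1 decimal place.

5.8 mcg/mL

k = ln2/t½ = ln2/17 ≈ 0.040773 h⁻¹; fraction remaining f = e^(−kτ) = e^(−0.040773×21) ≈ 0.4248.
Accumulation ratio R = 1/(1 − f) ≈ 1/0.5752 ≈ 1.7385.
Each bolus raises the concentration by D/Vd = 864/258 ≈ 3.349 mcg/mL.
Steady-state peak Cmax,ss = C₀·R ≈ 3.349 × 1.7385 ≈ 5.822 mcg/mL.
Peak 5.8 mcg/mL vs MTC 12 mcg/mL: below toxic threshold.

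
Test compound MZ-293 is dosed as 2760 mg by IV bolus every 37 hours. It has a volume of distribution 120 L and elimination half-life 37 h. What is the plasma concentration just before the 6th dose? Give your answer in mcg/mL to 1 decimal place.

f = (1/2)^(τ/t½) = (1/2)^(37/37) ≈ 0.5000.
C₀ = D/Vd = 2760/120 ≈ 23.000 mcg/mL.
Before the 6th dose, 5 doses have been given. Superposition: Cmin = C₀·(f + f² + … + f^5).
≈ 23.000 × (0.5000 + 0.2500 + 0.1250 + 0.0625 + 0.0313) ≈ 23.000 × 0.9688 ≈ 22.282 mcg/mL.

22.3 mcg/mL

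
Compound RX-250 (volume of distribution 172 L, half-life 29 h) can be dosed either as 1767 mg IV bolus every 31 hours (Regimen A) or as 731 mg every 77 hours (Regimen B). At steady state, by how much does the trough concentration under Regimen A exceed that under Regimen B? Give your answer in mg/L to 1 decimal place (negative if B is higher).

8.6 mg/L

Regimen A: f = (1/2)^(31/29) ≈ 0.4767; Cmin,ss = (1767/172)·f/(1−f) ≈ 9.358 mg/L.
Regimen B: f = (1/2)^(77/29) ≈ 0.1587; Cmin,ss = (731/172)·f/(1−f) ≈ 0.802 mg/L.
Difference ≈ 9.358 − 0.802 ≈ 8.556 mg/L.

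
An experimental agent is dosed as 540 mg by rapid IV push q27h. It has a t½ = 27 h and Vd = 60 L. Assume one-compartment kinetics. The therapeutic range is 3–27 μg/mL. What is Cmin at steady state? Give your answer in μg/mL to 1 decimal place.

τ = 27 h = 1 half-life, so f = (1/2)^1 = 0.5.
Accumulation ratio R = 1/(1 − f) = 1/0.5 = 2/1.
Single-dose peak C₀ = D/Vd = 540/60 = 9 μg/mL.
Steady-state peak Cmax,ss = C₀·R = 9 × 2/1 ≈ 18.000 μg/mL.
Steady-state trough Cmin,ss = Cmax,ss·f ≈ 18.000 × 0.5 ≈ 9.000 μg/mL.
Trough 9.0 μg/mL vs MEC 3 μg/mL: adequate.

9.0 μg/mL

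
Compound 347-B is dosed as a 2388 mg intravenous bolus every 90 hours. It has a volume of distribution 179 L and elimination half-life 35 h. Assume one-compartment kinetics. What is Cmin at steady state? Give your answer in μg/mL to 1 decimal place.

2.7 μg/mL

k = ln2/t½ = ln2/35 ≈ 0.019804 h⁻¹; fraction remaining f = e^(−kτ) = e^(−0.019804×90) ≈ 0.1682.
Accumulation ratio R = 1/(1 − f) ≈ 1/0.8318 ≈ 1.2022.
Each bolus raises the concentration by D/Vd = 2388/179 ≈ 13.341 μg/mL.
Cmax,ss = C₀/(1 − f) ≈ 13.341/0.8318 ≈ 16.039 μg/mL.
Steady-state trough Cmin,ss = Cmax,ss·f ≈ 16.039 × 0.1682 ≈ 2.698 μg/mL.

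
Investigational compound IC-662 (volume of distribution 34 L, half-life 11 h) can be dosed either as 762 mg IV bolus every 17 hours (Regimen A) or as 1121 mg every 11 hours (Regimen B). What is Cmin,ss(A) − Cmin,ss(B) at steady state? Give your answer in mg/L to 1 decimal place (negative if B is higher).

-21.3 mg/L

Regimen A: f = (1/2)^(17/11) ≈ 0.3426; Cmin,ss = (762/34)·f/(1−f) ≈ 11.680 mg/L.
Regimen B: f = (1/2)^(11/11) ≈ 0.5000; Cmin,ss = (1121/34)·f/(1−f) ≈ 32.971 mg/L.
Difference ≈ 11.680 − 32.971 ≈ -21.291 mg/L.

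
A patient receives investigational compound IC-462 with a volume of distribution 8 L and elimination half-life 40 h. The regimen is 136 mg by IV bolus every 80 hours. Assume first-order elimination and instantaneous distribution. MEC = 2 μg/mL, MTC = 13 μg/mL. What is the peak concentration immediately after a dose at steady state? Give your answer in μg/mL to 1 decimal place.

22.7 μg/mL

τ = 80 h = 2 half-lives, so f = (1/2)^2 = 0.25.
At steady state, R = 1/(1 − 0.25) = 4/3.
Single-dose peak C₀ = D/Vd = 136/8 = 17 μg/mL.
Steady-state peak Cmax,ss = C₀·R = 17 × 4/3 ≈ 22.667 μg/mL.
Peak 22.7 μg/mL vs MTC 13 μg/mL: exceeds toxic threshold.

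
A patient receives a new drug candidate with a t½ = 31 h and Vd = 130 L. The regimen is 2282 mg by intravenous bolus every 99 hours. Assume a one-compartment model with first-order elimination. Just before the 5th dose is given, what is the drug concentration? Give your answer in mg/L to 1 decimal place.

2.2 mg/L

f = (1/2)^(τ/t½) = (1/2)^(99/31) ≈ 0.1093.
C₀ = D/Vd = 2282/130 ≈ 17.554 mg/L.
Before the 5th dose, 4 doses have been given. Superposition: Cmin = C₀·(f + f² + … + f^4).
≈ 17.554 × (0.1093 + 0.0119 + 0.0013 + 0.0001) ≈ 17.554 × 0.1226 ≈ 2.152 mg/L.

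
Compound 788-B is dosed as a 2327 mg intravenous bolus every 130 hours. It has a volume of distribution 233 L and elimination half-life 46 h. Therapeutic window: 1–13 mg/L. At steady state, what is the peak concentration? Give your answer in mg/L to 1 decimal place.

11.6 mg/L

k = ln2/t½ = ln2/46 ≈ 0.015068 h⁻¹; fraction remaining f = e^(−kτ) = e^(−0.015068×130) ≈ 0.1410.
Accumulation ratio R = 1/(1 − f) ≈ 1/0.8590 ≈ 1.1641.
Each bolus raises the concentration by D/Vd = 2327/233 ≈ 9.987 mg/L.
Steady-state peak Cmax,ss = C₀·R ≈ 9.987 × 1.1641 ≈ 11.626 mg/L.
Peak 11.6 mg/L vs MTC 13 mg/L: below toxic threshold.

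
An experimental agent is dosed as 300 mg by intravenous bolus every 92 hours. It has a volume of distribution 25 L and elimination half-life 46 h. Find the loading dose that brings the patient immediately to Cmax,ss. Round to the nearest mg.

f = (1/2)^(92/46) ≈ 0.250000; accumulation ratio R = 1/(1−f) ≈ 1.33333.
Loading dose to hit Cmax,ss on first dose: D_load = D_maint·R ≈ 300 × 1.33333 ≈ 400.00 mg.

400 mg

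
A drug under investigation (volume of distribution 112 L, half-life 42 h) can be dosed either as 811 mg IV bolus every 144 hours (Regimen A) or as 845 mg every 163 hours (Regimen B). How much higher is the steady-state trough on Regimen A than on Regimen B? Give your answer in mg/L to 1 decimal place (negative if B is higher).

Regimen A: f = (1/2)^(144/42) ≈ 0.0929; Cmin,ss = (811/112)·f/(1−f) ≈ 0.742 mg/L.
Regimen B: f = (1/2)^(163/42) ≈ 0.0679; Cmin,ss = (845/112)·f/(1−f) ≈ 0.550 mg/L.
Difference ≈ 0.742 − 0.550 ≈ 0.192 mg/L.

0.2 mg/L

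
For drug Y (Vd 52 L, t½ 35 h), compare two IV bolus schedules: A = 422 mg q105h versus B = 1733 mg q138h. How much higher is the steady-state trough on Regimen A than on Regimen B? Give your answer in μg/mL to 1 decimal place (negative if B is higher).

Regimen A: f = (1/2)^(105/35) ≈ 0.1250; Cmin,ss = (422/52)·f/(1−f) ≈ 1.159 μg/mL.
Regimen B: f = (1/2)^(138/35) ≈ 0.0650; Cmin,ss = (1733/52)·f/(1−f) ≈ 2.317 μg/mL.
Difference ≈ 1.159 − 2.317 ≈ -1.158 μg/mL.

-1.2 μg/mL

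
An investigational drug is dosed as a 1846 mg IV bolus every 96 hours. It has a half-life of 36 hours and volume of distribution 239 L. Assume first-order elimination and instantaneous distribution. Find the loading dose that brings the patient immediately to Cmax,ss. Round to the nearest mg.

2191 mg

f = (1/2)^(96/36) ≈ 0.157490; accumulation ratio R = 1/(1−f) ≈ 1.18693.
Loading dose to hit Cmax,ss on first dose: D_load = D_maint·R ≈ 1846 × 1.18693 ≈ 2191.07 mg.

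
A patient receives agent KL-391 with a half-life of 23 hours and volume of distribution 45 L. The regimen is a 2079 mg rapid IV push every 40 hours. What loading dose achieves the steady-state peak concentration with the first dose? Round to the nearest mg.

f = (1/2)^(40/23) ≈ 0.299550; accumulation ratio R = 1/(1−f) ≈ 1.42765.
Loading dose to hit Cmax,ss on first dose: D_load = D_maint·R ≈ 2079 × 1.42765 ≈ 2968.08 mg.

2968 mg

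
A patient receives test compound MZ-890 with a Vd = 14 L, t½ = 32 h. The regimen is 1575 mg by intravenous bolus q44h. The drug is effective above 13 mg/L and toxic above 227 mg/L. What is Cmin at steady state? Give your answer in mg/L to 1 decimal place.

70.6 mg/L

k = ln2/t½ = ln2/32 ≈ 0.021661 h⁻¹; fraction remaining f = e^(−kτ) = e^(−0.021661×44) ≈ 0.3856.
At steady state, accumulation factor R = 1/(1 − e^(−kτ)) ≈ 1.6276.
Each bolus raises the concentration by D/Vd = 1575/14 ≈ 112.500 mg/L.
Steady-state peak Cmax,ss = C₀·R ≈ 112.500 × 1.6276 ≈ 183.105 mg/L.
One interval later, Cmin,ss = Cmax,ss·e^(−kτ) ≈ 183.105 × 0.3856 ≈ 70.605 mg/L.
Trough 70.6 mg/L vs MEC 13 mg/L: adequate.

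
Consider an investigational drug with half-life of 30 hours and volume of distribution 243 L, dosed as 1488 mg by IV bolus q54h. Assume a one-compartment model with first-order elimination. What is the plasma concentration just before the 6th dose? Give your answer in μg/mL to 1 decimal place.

2.5 μg/mL

f = (1/2)^(τ/t½) = (1/2)^(54/30) ≈ 0.2872.
C₀ = D/Vd = 1488/243 ≈ 6.123 μg/mL.
Before the 6th dose, 5 doses have been given. Superposition: Cmin = C₀·(f + f² + … + f^5).
≈ 6.123 × (0.2872 + 0.0825 + 0.0237 + 0.0068 + 0.0020) ≈ 6.123 × 0.4022 ≈ 2.463 μg/mL.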